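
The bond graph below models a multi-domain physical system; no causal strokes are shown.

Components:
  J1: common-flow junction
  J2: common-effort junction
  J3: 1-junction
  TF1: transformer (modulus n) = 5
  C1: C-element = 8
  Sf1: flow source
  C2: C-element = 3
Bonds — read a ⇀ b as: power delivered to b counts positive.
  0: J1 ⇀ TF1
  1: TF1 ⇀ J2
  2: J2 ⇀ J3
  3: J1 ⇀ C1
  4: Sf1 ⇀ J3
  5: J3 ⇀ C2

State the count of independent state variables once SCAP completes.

2  (C1, C2 all integral)

b4 →Sf1  (Sf1 fixes flow; stroke at Sf1)
b2 →J3  (J3 flow already set via bond 4)
b5 →J3  (common-f at J3 fixed by 4)
b1 →J2  (J2: last free bond brings effort in)
b0 →TF1  (TF TF1: opposite of bond 1)
b3 →J1  (1-jn J1 has f-setter on 0)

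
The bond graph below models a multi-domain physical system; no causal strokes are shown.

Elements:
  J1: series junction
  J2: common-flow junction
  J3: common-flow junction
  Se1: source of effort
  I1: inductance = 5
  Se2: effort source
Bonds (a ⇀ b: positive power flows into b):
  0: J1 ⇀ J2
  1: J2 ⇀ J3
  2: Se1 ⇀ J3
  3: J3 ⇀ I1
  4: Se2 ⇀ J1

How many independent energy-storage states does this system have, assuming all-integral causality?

1  (I1 all integral)

b2 →J3  (Se1 (Se) sets effort on bond)
b4 →J1  (source Se2 imposes e)
b0 →J2  (only one flow-in slot at J1)
b1 →J3  (J2 needs exactly one f-in)
b3 →I1  (J3: last free bond brings flow in)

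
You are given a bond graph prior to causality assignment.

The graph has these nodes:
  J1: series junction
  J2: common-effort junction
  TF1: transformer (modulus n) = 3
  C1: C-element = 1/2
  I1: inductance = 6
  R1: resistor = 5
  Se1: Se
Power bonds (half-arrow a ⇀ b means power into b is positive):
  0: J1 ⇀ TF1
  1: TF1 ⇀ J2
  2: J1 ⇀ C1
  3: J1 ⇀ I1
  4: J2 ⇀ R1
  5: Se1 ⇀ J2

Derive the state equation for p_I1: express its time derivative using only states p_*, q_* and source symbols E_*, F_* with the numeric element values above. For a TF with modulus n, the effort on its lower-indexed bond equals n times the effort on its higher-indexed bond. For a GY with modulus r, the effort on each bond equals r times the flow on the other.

dp_I1/dt = -3*E_Se1 - 2*q_C1

β5 stroke→J2  (Se1 (Se) sets effort on bond)
β1 stroke→TF1  (J2: bond 5 brought effort, rest push out)
β4 stroke→R1  (J2: bond 5 brought effort, rest push out)
β0 stroke→J1  (TF1 one-in-one-out from 1)
β2 stroke→J1  (C1 integral (e out))
β3 stroke→I1  (J1: last free bond brings flow in)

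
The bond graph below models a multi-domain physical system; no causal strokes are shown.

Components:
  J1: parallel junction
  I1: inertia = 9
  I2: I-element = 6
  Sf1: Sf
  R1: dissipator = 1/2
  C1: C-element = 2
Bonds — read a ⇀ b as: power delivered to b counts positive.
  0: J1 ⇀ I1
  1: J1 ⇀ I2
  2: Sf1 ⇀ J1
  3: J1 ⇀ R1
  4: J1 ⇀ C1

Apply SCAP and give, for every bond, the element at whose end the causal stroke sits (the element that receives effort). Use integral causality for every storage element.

#0 |I1
#1 |I2
#2 |Sf1
#3 |R1
#4 |J1

β2 stroke→Sf1  (Sf1 fixes flow; stroke at Sf1)
β0 stroke→I1  (I1 integral (f out))
β1 stroke→I2  (I2 outputs flow p/I2)
β4 stroke→J1  (C1 integral (e out))
β3 stroke→R1  (J1: bond 4 brought effort, rest push out)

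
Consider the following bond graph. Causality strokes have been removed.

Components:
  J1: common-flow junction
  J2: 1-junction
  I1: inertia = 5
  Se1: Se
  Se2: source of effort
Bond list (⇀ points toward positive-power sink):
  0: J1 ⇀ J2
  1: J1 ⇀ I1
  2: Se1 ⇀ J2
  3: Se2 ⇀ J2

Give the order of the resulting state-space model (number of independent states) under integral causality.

bond 2 stroke at J2  (Se1: effort source, stroke at far end)
bond 3 stroke at J2  (source Se2 imposes e)
bond 0 stroke at J1  (closing 1-jn rule on J2)
bond 1 stroke at I1  (J1: last free bond brings flow in)

1  (I1 all integral)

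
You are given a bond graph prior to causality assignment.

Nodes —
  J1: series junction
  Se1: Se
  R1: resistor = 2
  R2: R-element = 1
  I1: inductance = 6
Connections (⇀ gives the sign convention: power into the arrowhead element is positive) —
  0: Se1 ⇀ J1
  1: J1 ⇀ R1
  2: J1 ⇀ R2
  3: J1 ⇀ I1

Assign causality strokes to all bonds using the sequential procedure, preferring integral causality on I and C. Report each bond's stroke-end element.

β0 |J1
β1 |J1
β2 |J1
β3 |I1

b0 stroke→J1  (Se1 fixes effort; stroke away)
b3 stroke→I1  (I1 integral (f out))
b1 stroke→J1  (J1 flow already set via bond 3)
b2 stroke→J1  (J1: bond 3 brought flow, rest push out)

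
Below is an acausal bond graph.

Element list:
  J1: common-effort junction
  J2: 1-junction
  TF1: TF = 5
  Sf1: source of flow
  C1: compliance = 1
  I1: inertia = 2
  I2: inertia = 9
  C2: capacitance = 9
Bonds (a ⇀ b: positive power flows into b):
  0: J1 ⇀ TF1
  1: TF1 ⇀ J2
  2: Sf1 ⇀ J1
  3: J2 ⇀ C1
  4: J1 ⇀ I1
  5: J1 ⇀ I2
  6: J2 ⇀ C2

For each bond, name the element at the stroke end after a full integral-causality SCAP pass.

#2 stroke at Sf1  (Sf1: flow source, stroke at near end)
#3 stroke at J2  (C1 outputs effort q/C1)
#4 stroke at I1  (I1 integral (f out))
#5 stroke at I2  (I2 integral (f out))
#0 stroke at J1  (only one effort-in slot at J1)
#1 stroke at TF1  (TF TF1: opposite of bond 0)
#6 stroke at J2  (J2: bond 1 brought flow, rest push out)

b0 stroke at J1
b1 stroke at TF1
b2 stroke at Sf1
b3 stroke at J2
b4 stroke at I1
b5 stroke at I2
b6 stroke at J2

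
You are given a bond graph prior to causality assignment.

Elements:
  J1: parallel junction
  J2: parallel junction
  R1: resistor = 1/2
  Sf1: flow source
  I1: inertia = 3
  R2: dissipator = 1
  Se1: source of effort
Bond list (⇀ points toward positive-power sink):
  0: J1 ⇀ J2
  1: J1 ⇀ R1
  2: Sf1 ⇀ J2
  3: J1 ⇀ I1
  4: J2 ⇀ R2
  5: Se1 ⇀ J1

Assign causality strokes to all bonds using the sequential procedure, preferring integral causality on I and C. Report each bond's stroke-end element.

bond 0 stroke at J2
bond 1 stroke at R1
bond 2 stroke at Sf1
bond 3 stroke at I1
bond 4 stroke at R2
bond 5 stroke at J1

b2 →Sf1  (Sf1 fixes flow; stroke at Sf1)
b5 →J1  (Se1 (Se) sets effort on bond)
b0 →J2  (J1: bond 5 brought effort, rest push out)
b1 →R1  (0-jn J1 has e-setter on 5)
b3 →I1  (common-e at J1 fixed by 5)
b4 →R2  (J2: bond 0 brought effort, rest push out)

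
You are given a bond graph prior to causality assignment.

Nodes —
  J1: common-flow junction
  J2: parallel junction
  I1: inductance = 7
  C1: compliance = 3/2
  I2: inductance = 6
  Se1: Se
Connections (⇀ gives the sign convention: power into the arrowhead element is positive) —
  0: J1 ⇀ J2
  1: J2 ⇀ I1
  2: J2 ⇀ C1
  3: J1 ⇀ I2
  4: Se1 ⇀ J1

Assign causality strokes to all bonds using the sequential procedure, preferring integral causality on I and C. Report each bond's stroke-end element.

β0 |J1
β1 |I1
β2 |J2
β3 |I2
β4 |J1

b4 →J1  (Se1: effort source, stroke at far end)
b1 →I1  (prefer integral on I1)
b2 →J2  (C1 integral (e out))
b0 →J1  (common-e at J2 fixed by 2)
b3 →I2  (J1: last free bond brings flow in)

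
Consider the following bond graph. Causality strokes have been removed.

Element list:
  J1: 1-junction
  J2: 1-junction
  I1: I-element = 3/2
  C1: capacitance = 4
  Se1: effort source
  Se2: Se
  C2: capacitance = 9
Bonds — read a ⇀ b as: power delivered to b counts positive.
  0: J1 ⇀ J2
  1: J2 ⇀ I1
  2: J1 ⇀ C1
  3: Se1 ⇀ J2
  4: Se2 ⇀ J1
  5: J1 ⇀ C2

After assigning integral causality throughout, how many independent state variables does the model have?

β3 stroke→J2  (Se1: effort source, stroke at far end)
β4 stroke→J1  (Se2 fixes effort; stroke away)
β1 stroke→I1  (I1: I, integral causality)
β0 stroke→J2  (common-f at J2 fixed by 1)
β2 stroke→J1  (1-jn J1 has f-setter on 0)
β5 stroke→J1  (J1: bond 0 brought flow, rest push out)

3  (C1, C2, I1 all integral)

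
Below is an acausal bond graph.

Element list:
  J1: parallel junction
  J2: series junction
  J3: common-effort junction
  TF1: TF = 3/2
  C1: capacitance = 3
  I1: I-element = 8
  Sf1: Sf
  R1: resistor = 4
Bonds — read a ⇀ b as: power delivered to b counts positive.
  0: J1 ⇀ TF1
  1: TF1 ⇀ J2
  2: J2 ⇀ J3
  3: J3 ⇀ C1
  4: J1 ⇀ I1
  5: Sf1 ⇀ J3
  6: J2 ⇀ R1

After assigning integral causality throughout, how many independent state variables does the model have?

#5 →Sf1  (source Sf1 imposes f)
#3 →J3  (C1: C, integral causality)
#2 →J2  (common-e at J3 fixed by 3)
#4 →I1  (I1 integral (f out))
#0 →J1  (closing 0-jn rule on J1)
#1 →TF1  (TF TF1: opposite of bond 0)
#6 →J2  (J2 flow already set via bond 1)

2  (C1, I1 all integral)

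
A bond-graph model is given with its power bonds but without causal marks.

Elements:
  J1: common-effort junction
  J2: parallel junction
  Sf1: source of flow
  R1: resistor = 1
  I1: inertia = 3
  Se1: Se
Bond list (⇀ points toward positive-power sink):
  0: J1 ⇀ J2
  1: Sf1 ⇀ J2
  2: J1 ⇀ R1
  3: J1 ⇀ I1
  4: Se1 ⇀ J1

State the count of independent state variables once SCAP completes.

bond 1 stroke→Sf1  (source Sf1 imposes f)
bond 4 stroke→J1  (Se1 (Se) sets effort on bond)
bond 0 stroke→J2  (0-jn J1 has e-setter on 4)
bond 2 stroke→R1  (0-jn J1 has e-setter on 4)
bond 3 stroke→I1  (common-e at J1 fixed by 4)

1  (I1 all integral)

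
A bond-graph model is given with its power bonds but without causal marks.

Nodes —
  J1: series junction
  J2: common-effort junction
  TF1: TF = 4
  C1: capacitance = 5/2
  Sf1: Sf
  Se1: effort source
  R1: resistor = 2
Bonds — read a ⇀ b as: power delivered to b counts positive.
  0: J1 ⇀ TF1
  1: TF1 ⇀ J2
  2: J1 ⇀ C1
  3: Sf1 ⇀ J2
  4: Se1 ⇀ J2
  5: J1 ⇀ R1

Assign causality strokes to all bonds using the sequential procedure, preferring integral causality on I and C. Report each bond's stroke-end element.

#3 |Sf1  (source Sf1 imposes f)
#4 |J2  (source Se1 imposes e)
#1 |TF1  (J2 effort already set via bond 4)
#0 |J1  (TF1: transformer flips bond 1)
#2 |J1  (C1: C, integral causality)
#5 |R1  (J1: last free bond brings flow in)

#0 →J1
#1 →TF1
#2 →J1
#3 →Sf1
#4 →J2
#5 →R1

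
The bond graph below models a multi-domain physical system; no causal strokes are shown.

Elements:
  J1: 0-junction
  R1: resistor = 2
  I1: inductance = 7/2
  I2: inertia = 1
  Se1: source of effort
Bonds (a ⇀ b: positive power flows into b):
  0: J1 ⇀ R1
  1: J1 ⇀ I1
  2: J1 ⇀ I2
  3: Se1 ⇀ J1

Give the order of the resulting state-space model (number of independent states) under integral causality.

2  (I1, I2 all integral)

b3 stroke at J1  (Se1: effort source, stroke at far end)
b0 stroke at R1  (J1: bond 3 brought effort, rest push out)
b1 stroke at I1  (J1: bond 3 brought effort, rest push out)
b2 stroke at I2  (0-jn J1 has e-setter on 3)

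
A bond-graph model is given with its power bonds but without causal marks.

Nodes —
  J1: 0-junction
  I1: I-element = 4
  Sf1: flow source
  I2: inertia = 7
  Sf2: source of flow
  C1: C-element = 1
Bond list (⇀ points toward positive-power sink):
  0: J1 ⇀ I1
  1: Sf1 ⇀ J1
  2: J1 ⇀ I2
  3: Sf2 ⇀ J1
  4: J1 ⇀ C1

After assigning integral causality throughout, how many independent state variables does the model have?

b1 stroke at Sf1  (Sf1 (Sf) sets flow on bond)
b3 stroke at Sf2  (Sf2 (Sf) sets flow on bond)
b0 stroke at I1  (I1 integral (f out))
b2 stroke at I2  (I2: I, integral causality)
b4 stroke at J1  (J1 needs exactly one e-in)

3  (C1, I1, I2 all integral)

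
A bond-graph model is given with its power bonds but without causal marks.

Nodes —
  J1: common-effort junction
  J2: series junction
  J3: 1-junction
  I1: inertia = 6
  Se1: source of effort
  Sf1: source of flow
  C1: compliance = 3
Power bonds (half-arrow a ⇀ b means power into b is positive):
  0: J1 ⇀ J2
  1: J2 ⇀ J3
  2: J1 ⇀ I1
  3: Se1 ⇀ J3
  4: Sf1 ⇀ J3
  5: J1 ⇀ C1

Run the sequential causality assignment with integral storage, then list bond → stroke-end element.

#0 →J2
#1 →J3
#2 →I1
#3 →J3
#4 →Sf1
#5 →J1

β3 →J3  (Se1 (Se) sets effort on bond)
β4 →Sf1  (Sf1 (Sf) sets flow on bond)
β1 →J3  (J3 flow already set via bond 4)
β0 →J2  (J2 flow already set via bond 1)
β2 →I1  (prefer integral on I1)
β5 →J1  (closing 0-jn rule on J1)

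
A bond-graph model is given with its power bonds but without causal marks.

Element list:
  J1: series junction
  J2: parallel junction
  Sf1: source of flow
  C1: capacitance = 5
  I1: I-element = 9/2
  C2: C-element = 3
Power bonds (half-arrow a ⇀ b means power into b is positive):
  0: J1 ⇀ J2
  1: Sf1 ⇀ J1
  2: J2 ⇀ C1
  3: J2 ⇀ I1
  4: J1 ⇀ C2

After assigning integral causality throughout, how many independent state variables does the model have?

bond 1 stroke at Sf1  (Sf1 fixes flow; stroke at Sf1)
bond 0 stroke at J1  (1-jn J1 has f-setter on 1)
bond 4 stroke at J1  (common-f at J1 fixed by 1)
bond 2 stroke at J2  (C1: C, integral causality)
bond 3 stroke at I1  (J2: bond 2 brought effort, rest push out)

3  (C1, C2, I1 all integral)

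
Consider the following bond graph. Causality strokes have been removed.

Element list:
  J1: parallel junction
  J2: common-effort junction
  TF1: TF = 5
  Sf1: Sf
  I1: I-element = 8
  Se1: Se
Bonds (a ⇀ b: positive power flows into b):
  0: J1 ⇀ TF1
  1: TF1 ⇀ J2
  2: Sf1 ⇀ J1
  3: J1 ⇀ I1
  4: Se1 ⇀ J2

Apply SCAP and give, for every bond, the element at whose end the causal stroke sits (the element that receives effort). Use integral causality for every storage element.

bond 0 stroke→J1
bond 1 stroke→TF1
bond 2 stroke→Sf1
bond 3 stroke→I1
bond 4 stroke→J2

#2 |Sf1  (Sf1 fixes flow; stroke at Sf1)
#4 |J2  (Se1: effort source, stroke at far end)
#1 |TF1  (common-e at J2 fixed by 4)
#0 |J1  (through TF1, causality passes straight; one stroke at TF1)
#3 |I1  (common-e at J1 fixed by 0)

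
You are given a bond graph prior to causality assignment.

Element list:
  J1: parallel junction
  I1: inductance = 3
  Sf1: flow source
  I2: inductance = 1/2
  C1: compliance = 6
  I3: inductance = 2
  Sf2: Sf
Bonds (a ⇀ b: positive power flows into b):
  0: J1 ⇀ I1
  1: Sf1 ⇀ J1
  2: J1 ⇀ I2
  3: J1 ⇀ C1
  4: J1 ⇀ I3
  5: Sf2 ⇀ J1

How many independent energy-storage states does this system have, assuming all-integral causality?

bond 1 →Sf1  (Sf1 fixes flow; stroke at Sf1)
bond 5 →Sf2  (Sf2 fixes flow; stroke at Sf2)
bond 0 →I1  (prefer integral on I1)
bond 2 →I2  (I2: I, integral causality)
bond 3 →J1  (prefer integral on C1)
bond 4 →I3  (common-e at J1 fixed by 3)

4  (C1, I1, I2, I3 all integral)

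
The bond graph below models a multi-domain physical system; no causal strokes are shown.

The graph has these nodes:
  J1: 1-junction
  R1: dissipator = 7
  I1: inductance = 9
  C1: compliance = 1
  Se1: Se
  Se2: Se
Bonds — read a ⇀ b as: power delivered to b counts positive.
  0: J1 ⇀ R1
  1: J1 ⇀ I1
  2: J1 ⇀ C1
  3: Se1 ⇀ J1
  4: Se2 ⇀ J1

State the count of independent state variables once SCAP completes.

β3 |J1  (source Se1 imposes e)
β4 |J1  (Se2: effort source, stroke at far end)
β1 |I1  (I1: I, integral causality)
β0 |J1  (common-f at J1 fixed by 1)
β2 |J1  (J1: bond 1 brought flow, rest push out)

2  (C1, I1 all integral)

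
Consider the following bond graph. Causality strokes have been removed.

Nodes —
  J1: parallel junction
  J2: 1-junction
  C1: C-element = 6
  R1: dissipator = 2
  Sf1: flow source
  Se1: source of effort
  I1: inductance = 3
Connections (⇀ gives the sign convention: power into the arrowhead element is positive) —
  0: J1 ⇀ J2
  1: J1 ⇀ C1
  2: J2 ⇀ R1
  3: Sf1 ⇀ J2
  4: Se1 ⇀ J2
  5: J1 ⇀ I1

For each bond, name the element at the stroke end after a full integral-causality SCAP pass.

#3 |Sf1  (Sf1 fixes flow; stroke at Sf1)
#4 |J2  (Se1 (Se) sets effort on bond)
#0 |J2  (J2: bond 3 brought flow, rest push out)
#2 |J2  (common-f at J2 fixed by 3)
#1 |J1  (C1 outputs effort q/C1)
#5 |I1  (J1 effort already set via bond 1)

bond 0 stroke at J2
bond 1 stroke at J1
bond 2 stroke at J2
bond 3 stroke at Sf1
bond 4 stroke at J2
bond 5 stroke at I1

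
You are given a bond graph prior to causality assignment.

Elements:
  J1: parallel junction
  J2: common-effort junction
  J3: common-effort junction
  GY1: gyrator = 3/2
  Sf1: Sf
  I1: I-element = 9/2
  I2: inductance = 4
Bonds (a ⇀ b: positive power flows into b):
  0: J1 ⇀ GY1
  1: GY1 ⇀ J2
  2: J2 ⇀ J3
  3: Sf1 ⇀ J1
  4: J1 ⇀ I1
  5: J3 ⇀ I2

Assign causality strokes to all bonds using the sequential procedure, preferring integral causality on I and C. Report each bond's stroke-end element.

β3 stroke at Sf1  (Sf1 fixes flow; stroke at Sf1)
β4 stroke at I1  (prefer integral on I1)
β0 stroke at J1  (only one effort-in slot at J1)
β1 stroke at J2  (GY GY1: same side as bond 0)
β2 stroke at J3  (0-jn J2 has e-setter on 1)
β5 stroke at I2  (0-jn J3 has e-setter on 2)

β0 stroke at J1
β1 stroke at J2
β2 stroke at J3
β3 stroke at Sf1
β4 stroke at I1
β5 stroke at I2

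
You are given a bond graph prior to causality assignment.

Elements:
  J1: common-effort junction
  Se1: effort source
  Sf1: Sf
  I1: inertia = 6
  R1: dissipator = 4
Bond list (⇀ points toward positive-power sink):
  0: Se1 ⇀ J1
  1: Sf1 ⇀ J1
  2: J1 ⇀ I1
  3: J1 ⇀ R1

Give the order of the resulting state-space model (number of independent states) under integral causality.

#0 stroke at J1  (source Se1 imposes e)
#1 stroke at Sf1  (source Sf1 imposes f)
#2 stroke at I1  (J1: bond 0 brought effort, rest push out)
#3 stroke at R1  (0-jn J1 has e-setter on 0)

1  (I1 all integral)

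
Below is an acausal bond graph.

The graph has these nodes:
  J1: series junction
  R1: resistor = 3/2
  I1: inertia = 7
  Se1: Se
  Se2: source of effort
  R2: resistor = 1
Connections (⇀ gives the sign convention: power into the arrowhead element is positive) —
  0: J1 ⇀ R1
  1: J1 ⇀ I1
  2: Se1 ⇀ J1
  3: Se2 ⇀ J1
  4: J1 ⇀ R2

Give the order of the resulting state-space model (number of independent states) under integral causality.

1  (I1 all integral)

bond 2 stroke at J1  (source Se1 imposes e)
bond 3 stroke at J1  (Se2 (Se) sets effort on bond)
bond 1 stroke at I1  (prefer integral on I1)
bond 0 stroke at J1  (1-jn J1 has f-setter on 1)
bond 4 stroke at J1  (J1 flow already set via bond 1)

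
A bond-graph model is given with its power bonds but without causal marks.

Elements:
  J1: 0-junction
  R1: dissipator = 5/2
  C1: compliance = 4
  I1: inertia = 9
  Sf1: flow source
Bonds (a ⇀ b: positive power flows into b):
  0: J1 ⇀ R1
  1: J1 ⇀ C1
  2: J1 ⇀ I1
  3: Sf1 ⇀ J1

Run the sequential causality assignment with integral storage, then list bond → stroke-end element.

b0 stroke at R1
b1 stroke at J1
b2 stroke at I1
b3 stroke at Sf1

bond 3 |Sf1  (Sf1: flow source, stroke at near end)
bond 1 |J1  (C1 outputs effort q/C1)
bond 0 |R1  (common-e at J1 fixed by 1)
bond 2 |I1  (J1 effort already set via bond 1)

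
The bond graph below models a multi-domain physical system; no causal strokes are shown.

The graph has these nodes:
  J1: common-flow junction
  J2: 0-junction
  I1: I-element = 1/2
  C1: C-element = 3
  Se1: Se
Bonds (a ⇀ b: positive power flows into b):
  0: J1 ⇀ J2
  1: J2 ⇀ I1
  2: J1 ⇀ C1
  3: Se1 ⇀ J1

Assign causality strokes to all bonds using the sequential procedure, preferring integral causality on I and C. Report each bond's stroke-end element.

β3 stroke at J1  (source Se1 imposes e)
β1 stroke at I1  (I1 outputs flow p/I1)
β0 stroke at J2  (only one effort-in slot at J2)
β2 stroke at J1  (J1 flow already set via bond 0)

#0 →J2
#1 →I1
#2 →J1
#3 →J1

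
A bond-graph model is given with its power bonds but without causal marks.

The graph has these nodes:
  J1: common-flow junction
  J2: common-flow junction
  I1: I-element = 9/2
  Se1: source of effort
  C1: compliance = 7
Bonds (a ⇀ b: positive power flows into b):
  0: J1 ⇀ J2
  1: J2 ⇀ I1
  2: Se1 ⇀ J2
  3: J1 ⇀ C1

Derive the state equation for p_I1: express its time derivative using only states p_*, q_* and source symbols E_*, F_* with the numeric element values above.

b2 →J2  (Se1: effort source, stroke at far end)
b1 →I1  (I1: I, integral causality)
b0 →J2  (J2: bond 1 brought flow, rest push out)
b3 →J1  (common-f at J1 fixed by 0)

dp_I1/dt = E_Se1 - q_C1/7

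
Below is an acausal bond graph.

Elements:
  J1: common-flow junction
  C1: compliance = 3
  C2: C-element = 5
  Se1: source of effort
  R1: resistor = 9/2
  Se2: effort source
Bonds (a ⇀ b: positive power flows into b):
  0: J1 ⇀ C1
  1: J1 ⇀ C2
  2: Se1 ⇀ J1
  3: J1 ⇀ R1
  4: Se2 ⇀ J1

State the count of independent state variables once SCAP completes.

2  (C1, C2 all integral)

β2 →J1  (Se1 fixes effort; stroke away)
β4 →J1  (source Se2 imposes e)
β0 →J1  (prefer integral on C1)
β1 →J1  (C2 outputs effort q/C2)
β3 →R1  (J1: last free bond brings flow in)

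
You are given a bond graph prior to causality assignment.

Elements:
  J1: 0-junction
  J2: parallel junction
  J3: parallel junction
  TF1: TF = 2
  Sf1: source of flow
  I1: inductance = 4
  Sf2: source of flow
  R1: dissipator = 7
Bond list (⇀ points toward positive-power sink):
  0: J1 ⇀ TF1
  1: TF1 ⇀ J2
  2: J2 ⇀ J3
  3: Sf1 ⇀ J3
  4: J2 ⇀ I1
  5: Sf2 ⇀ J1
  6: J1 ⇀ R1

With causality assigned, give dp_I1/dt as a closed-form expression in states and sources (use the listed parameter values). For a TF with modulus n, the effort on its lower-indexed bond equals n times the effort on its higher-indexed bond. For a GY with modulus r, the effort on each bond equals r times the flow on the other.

dp_I1/dt = 7*F_Sf1/4 + 7*F_Sf2/2 - 7*p_I1/16

β3 |Sf1  (Sf1 fixes flow; stroke at Sf1)
β5 |Sf2  (Sf2 fixes flow; stroke at Sf2)
β2 |J3  (J3: last free bond brings effort in)
β4 |I1  (I1: I, integral causality)
β1 |J2  (J2 needs exactly one e-in)
β0 |TF1  (TF1 one-in-one-out from 1)
β6 |J1  (J1: last free bond brings effort in)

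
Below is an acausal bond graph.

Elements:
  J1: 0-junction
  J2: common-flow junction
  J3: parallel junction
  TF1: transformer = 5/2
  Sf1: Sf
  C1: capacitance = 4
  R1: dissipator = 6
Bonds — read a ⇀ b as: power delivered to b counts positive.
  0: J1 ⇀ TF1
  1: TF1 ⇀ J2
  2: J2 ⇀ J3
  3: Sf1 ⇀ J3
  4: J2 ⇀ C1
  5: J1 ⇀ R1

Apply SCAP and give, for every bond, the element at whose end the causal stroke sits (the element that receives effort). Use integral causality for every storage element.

b3 →Sf1  (Sf1 (Sf) sets flow on bond)
b2 →J3  (J3 needs exactly one e-in)
b1 →J2  (J2 flow already set via bond 2)
b4 →J2  (J2: bond 2 brought flow, rest push out)
b0 →TF1  (TF TF1: opposite of bond 1)
b5 →J1  (J1 needs exactly one e-in)

b0 stroke at TF1
b1 stroke at J2
b2 stroke at J3
b3 stroke at Sf1
b4 stroke at J2
b5 stroke at J1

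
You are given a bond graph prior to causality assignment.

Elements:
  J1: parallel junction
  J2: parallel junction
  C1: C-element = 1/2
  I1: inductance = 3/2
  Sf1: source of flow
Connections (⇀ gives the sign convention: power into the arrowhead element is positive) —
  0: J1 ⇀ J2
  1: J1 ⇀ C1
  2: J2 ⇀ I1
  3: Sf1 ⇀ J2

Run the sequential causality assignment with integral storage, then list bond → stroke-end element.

#0 |J2
#1 |J1
#2 |I1
#3 |Sf1

b3 →Sf1  (Sf1 (Sf) sets flow on bond)
b1 →J1  (C1 outputs effort q/C1)
b0 →J2  (0-jn J1 has e-setter on 1)
b2 →I1  (0-jn J2 has e-setter on 0)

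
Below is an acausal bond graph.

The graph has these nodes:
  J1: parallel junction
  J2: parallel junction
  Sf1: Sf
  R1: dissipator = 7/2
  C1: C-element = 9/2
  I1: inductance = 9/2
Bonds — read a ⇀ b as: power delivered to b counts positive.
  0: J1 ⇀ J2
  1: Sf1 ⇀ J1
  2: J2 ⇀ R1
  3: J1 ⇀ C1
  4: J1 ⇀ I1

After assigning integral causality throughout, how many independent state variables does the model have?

2  (C1, I1 all integral)

β1 →Sf1  (Sf1 fixes flow; stroke at Sf1)
β3 →J1  (C1 integral (e out))
β0 →J2  (J1: bond 3 brought effort, rest push out)
β4 →I1  (0-jn J1 has e-setter on 3)
β2 →R1  (J2: bond 0 brought effort, rest push out)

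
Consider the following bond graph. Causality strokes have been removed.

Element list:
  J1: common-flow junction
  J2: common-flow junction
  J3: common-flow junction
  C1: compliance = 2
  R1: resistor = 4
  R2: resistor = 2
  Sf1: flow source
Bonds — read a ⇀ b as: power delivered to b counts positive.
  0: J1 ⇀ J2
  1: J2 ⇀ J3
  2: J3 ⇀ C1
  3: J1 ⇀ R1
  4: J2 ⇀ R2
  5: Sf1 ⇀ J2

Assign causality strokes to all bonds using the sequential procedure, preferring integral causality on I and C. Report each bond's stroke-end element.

b5 |Sf1  (Sf1 fixes flow; stroke at Sf1)
b0 |J2  (1-jn J2 has f-setter on 5)
b1 |J2  (1-jn J2 has f-setter on 5)
b4 |J2  (J2: bond 5 brought flow, rest push out)
b2 |J3  (J3: bond 1 brought flow, rest push out)
b3 |J1  (1-jn J1 has f-setter on 0)

β0 →J2
β1 →J2
β2 →J3
β3 →J1
β4 →J2
β5 →Sf1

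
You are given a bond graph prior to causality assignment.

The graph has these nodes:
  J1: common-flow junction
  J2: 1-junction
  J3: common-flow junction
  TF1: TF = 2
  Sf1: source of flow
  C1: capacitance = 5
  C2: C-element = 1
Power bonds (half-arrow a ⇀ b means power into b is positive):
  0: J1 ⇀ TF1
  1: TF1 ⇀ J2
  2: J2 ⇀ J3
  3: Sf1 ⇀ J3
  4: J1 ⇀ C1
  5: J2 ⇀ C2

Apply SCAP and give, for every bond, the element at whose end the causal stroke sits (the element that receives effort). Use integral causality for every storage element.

b0 →TF1
b1 →J2
b2 →J3
b3 →Sf1
b4 →J1
b5 →J2

b3 stroke→Sf1  (Sf1 (Sf) sets flow on bond)
b2 stroke→J3  (1-jn J3 has f-setter on 3)
b1 stroke→J2  (1-jn J2 has f-setter on 2)
b5 stroke→J2  (1-jn J2 has f-setter on 2)
b0 stroke→TF1  (through TF1, causality passes straight; one stroke at TF1)
b4 stroke→J1  (J1: bond 0 brought flow, rest push out)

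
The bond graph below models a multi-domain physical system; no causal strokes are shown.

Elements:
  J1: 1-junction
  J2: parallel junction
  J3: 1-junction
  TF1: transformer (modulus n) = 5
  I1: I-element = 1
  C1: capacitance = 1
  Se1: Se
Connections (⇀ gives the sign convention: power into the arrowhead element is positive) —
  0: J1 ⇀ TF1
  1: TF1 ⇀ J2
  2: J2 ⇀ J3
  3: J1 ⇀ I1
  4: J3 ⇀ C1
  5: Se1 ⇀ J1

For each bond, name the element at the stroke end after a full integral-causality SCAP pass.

b0 stroke→J1
b1 stroke→TF1
b2 stroke→J2
b3 stroke→I1
b4 stroke→J3
b5 stroke→J1

β5 →J1  (source Se1 imposes e)
β3 →I1  (I1 integral (f out))
β0 →J1  (1-jn J1 has f-setter on 3)
β1 →TF1  (TF1 one-in-one-out from 0)
β2 →J2  (closing 0-jn rule on J2)
β4 →J3  (J3 flow already set via bond 2)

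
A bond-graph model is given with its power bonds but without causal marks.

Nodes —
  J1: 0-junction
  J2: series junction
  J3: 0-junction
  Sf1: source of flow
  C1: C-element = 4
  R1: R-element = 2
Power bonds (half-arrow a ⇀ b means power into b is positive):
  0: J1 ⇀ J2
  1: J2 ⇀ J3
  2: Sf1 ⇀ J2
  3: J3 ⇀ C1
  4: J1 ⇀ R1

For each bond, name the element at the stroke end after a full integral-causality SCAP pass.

b0 stroke at J2
b1 stroke at J2
b2 stroke at Sf1
b3 stroke at J3
b4 stroke at J1

β2 |Sf1  (Sf1 fixes flow; stroke at Sf1)
β0 |J2  (1-jn J2 has f-setter on 2)
β1 |J2  (J2 flow already set via bond 2)
β3 |J3  (only one effort-in slot at J3)
β4 |J1  (J1 needs exactly one e-in)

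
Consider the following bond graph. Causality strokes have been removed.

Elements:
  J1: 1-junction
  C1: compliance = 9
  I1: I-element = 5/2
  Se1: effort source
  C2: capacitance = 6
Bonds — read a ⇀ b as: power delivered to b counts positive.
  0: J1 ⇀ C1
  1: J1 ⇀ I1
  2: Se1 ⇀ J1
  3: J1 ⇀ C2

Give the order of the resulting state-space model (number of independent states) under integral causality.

#2 →J1  (Se1 fixes effort; stroke away)
#0 →J1  (C1: C, integral causality)
#1 →I1  (I1: I, integral causality)
#3 →J1  (J1: bond 1 brought flow, rest push out)

3  (C1, C2, I1 all integral)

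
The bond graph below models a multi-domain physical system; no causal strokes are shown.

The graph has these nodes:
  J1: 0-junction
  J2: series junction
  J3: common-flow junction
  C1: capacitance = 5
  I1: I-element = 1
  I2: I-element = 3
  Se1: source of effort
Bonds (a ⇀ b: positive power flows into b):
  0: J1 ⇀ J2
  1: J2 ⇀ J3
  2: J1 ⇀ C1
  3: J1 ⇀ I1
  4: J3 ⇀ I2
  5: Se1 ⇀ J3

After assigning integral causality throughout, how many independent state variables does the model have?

3  (C1, I1, I2 all integral)

bond 5 →J3  (Se1 fixes effort; stroke away)
bond 2 →J1  (C1 integral (e out))
bond 0 →J2  (J1: bond 2 brought effort, rest push out)
bond 3 →I1  (0-jn J1 has e-setter on 2)
bond 1 →J3  (J2 needs exactly one f-in)
bond 4 →I2  (only one flow-in slot at J3)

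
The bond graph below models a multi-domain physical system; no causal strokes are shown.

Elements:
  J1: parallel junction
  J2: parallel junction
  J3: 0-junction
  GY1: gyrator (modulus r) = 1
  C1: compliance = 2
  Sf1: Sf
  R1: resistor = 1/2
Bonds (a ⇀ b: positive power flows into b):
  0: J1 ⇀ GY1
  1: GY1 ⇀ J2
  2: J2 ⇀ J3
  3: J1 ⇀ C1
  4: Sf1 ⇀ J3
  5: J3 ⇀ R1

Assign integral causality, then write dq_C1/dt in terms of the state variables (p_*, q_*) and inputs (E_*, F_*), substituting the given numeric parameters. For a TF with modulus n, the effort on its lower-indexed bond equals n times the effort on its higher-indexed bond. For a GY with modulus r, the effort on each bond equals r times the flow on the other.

dq_C1/dt = -F_Sf1/2 - q_C1/4

β4 stroke at Sf1  (Sf1 fixes flow; stroke at Sf1)
β3 stroke at J1  (C1 integral (e out))
β0 stroke at GY1  (0-jn J1 has e-setter on 3)
β1 stroke at GY1  (GY GY1: same side as bond 0)
β2 stroke at J2  (J2: last free bond brings effort in)
β5 stroke at J3  (closing 0-jn rule on J3)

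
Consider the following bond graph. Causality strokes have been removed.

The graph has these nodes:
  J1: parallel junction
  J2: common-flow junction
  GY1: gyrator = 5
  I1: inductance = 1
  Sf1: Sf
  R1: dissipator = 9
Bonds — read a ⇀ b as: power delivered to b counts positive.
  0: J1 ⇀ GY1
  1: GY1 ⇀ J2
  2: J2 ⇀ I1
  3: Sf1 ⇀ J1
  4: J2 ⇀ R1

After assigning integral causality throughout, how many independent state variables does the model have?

b3 stroke→Sf1  (Sf1: flow source, stroke at near end)
b0 stroke→J1  (J1 needs exactly one e-in)
b1 stroke→J2  (GY GY1: same side as bond 0)
b2 stroke→I1  (I1 integral (f out))
b4 stroke→J2  (J2 flow already set via bond 2)

1  (I1 all integral)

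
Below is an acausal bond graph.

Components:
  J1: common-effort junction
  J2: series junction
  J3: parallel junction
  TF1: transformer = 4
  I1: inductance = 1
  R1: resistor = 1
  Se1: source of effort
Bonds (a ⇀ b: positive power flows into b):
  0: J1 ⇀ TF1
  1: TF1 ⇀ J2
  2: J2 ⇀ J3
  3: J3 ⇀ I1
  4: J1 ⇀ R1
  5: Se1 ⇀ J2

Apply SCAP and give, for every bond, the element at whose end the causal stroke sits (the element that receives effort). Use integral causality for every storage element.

b0 stroke→TF1
b1 stroke→J2
b2 stroke→J3
b3 stroke→I1
b4 stroke→J1
b5 stroke→J2

b5 |J2  (Se1 fixes effort; stroke away)
b3 |I1  (I1 outputs flow p/I1)
b2 |J3  (J3 needs exactly one e-in)
b1 |J2  (J2: bond 2 brought flow, rest push out)
b0 |TF1  (TF1 one-in-one-out from 1)
b4 |J1  (closing 0-jn rule on J1)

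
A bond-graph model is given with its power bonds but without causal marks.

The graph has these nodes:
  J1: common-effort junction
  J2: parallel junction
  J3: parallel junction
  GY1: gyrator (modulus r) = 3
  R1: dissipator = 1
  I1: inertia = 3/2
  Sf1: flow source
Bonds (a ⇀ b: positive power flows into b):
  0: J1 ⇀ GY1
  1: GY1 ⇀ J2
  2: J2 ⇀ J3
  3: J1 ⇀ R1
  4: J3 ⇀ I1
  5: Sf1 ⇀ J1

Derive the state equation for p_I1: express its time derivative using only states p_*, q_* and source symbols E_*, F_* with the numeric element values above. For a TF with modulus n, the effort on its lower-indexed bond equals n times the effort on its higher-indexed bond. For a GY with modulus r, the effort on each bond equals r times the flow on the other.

b5 stroke→Sf1  (Sf1 fixes flow; stroke at Sf1)
b4 stroke→I1  (prefer integral on I1)
b2 stroke→J3  (closing 0-jn rule on J3)
b1 stroke→J2  (only one effort-in slot at J2)
b0 stroke→J1  (through GY1, causality inverts; strokes same side of GY1)
b3 stroke→R1  (0-jn J1 has e-setter on 0)

dp_I1/dt = 3*F_Sf1 - 6*p_I1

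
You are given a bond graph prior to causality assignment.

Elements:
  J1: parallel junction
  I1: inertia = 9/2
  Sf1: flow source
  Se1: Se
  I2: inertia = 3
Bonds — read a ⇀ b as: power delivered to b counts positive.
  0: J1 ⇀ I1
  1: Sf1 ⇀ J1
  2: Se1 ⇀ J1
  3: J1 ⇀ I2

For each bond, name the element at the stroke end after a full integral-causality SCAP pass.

bond 1 →Sf1  (Sf1 (Sf) sets flow on bond)
bond 2 →J1  (Se1: effort source, stroke at far end)
bond 0 →I1  (0-jn J1 has e-setter on 2)
bond 3 →I2  (common-e at J1 fixed by 2)

bond 0 |I1
bond 1 |Sf1
bond 2 |J1
bond 3 |I2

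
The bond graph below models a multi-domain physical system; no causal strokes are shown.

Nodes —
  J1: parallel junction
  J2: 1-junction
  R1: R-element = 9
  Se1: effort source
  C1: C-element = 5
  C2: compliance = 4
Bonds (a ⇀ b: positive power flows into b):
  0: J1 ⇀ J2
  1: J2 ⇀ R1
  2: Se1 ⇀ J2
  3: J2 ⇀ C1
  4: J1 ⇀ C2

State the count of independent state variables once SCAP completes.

bond 2 →J2  (Se1 (Se) sets effort on bond)
bond 3 →J2  (prefer integral on C1)
bond 4 →J1  (prefer integral on C2)
bond 0 →J2  (J1: bond 4 brought effort, rest push out)
bond 1 →R1  (J2 needs exactly one f-in)

2  (C1, C2 all integral)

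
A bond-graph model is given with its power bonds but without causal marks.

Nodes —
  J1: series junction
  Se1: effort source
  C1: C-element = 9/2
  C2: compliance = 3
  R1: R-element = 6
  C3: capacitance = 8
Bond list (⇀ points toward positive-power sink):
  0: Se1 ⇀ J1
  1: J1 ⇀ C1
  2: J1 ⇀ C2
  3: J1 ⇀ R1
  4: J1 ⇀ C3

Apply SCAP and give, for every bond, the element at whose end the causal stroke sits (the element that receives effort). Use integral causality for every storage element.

β0 |J1  (Se1: effort source, stroke at far end)
β1 |J1  (C1 outputs effort q/C1)
β2 |J1  (C2: C, integral causality)
β4 |J1  (C3: C, integral causality)
β3 |R1  (closing 1-jn rule on J1)

bond 0 stroke→J1
bond 1 stroke→J1
bond 2 stroke→J1
bond 3 stroke→R1
bond 4 stroke→J1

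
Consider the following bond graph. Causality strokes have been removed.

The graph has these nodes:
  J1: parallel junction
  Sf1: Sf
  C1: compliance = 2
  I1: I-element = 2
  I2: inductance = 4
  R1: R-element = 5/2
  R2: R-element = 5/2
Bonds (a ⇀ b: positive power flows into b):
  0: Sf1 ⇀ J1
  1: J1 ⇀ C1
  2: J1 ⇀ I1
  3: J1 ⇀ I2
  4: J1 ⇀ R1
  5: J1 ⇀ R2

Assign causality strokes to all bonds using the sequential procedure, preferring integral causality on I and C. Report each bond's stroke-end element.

bond 0 stroke at Sf1  (Sf1: flow source, stroke at near end)
bond 1 stroke at J1  (prefer integral on C1)
bond 2 stroke at I1  (J1 effort already set via bond 1)
bond 3 stroke at I2  (J1 effort already set via bond 1)
bond 4 stroke at R1  (common-e at J1 fixed by 1)
bond 5 stroke at R2  (common-e at J1 fixed by 1)

β0 →Sf1
β1 →J1
β2 →I1
β3 →I2
β4 →R1
β5 →R2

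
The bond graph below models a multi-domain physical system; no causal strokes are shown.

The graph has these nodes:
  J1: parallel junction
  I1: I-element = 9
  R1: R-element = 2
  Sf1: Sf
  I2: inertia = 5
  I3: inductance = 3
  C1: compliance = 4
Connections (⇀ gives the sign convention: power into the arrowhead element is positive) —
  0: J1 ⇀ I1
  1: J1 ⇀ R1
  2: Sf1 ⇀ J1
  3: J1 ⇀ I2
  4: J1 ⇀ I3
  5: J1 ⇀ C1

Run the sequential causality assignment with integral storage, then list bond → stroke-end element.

b0 →I1
b1 →R1
b2 →Sf1
b3 →I2
b4 →I3
b5 →J1

β2 stroke→Sf1  (Sf1 fixes flow; stroke at Sf1)
β0 stroke→I1  (I1: I, integral causality)
β3 stroke→I2  (prefer integral on I2)
β4 stroke→I3  (I3: I, integral causality)
β5 stroke→J1  (C1 integral (e out))
β1 stroke→R1  (J1 effort already set via bond 5)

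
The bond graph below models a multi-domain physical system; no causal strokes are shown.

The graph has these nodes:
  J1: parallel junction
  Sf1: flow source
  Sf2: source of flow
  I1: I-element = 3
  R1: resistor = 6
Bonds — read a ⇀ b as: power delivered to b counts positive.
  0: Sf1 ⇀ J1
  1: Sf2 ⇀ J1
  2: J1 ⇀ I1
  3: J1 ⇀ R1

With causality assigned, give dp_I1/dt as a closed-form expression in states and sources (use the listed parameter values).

#0 →Sf1  (source Sf1 imposes f)
#1 →Sf2  (Sf2 fixes flow; stroke at Sf2)
#2 →I1  (I1: I, integral causality)
#3 →J1  (J1: last free bond brings effort in)

dp_I1/dt = 6*F_Sf1 + 6*F_Sf2 - 2*p_I1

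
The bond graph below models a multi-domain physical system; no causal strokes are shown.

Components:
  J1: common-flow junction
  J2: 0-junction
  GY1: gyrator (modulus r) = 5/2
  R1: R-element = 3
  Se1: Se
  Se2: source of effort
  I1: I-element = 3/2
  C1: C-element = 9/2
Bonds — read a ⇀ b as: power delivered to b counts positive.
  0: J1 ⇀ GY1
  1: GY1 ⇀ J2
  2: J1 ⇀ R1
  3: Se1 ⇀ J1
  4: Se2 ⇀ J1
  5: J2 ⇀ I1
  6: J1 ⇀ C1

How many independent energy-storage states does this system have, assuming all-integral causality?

b3 |J1  (Se1: effort source, stroke at far end)
b4 |J1  (Se2 fixes effort; stroke away)
b5 |I1  (I1 outputs flow p/I1)
b1 |J2  (J2: last free bond brings effort in)
b0 |J1  (GY GY1: same side as bond 1)
b6 |J1  (C1 integral (e out))
b2 |R1  (closing 1-jn rule on J1)

2  (C1, I1 all integral)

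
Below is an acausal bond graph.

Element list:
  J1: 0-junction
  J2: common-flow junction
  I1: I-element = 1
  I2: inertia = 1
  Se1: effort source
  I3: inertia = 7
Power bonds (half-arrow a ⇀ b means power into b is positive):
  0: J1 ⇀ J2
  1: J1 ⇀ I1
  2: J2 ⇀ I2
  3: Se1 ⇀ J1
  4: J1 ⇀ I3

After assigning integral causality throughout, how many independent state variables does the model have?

3  (I1, I2, I3 all integral)

#3 →J1  (Se1: effort source, stroke at far end)
#0 →J2  (J1: bond 3 brought effort, rest push out)
#1 →I1  (common-e at J1 fixed by 3)
#4 →I3  (0-jn J1 has e-setter on 3)
#2 →I2  (J2: last free bond brings flow in)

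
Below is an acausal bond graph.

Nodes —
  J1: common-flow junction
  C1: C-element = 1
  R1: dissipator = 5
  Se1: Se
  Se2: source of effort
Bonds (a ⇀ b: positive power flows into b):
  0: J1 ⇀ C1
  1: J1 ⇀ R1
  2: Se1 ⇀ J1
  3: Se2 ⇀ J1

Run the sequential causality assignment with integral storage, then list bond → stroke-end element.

b2 |J1  (Se1 fixes effort; stroke away)
b3 |J1  (Se2 fixes effort; stroke away)
b0 |J1  (C1 outputs effort q/C1)
b1 |R1  (J1 needs exactly one f-in)

#0 |J1
#1 |R1
#2 |J1
#3 |J1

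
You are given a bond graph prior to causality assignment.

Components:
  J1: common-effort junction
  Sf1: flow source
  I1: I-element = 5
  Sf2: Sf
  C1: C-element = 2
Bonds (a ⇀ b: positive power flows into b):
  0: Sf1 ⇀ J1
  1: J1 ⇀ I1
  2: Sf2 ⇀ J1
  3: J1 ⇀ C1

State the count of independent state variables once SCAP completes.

β0 stroke→Sf1  (source Sf1 imposes f)
β2 stroke→Sf2  (Sf2: flow source, stroke at near end)
β1 stroke→I1  (I1 outputs flow p/I1)
β3 stroke→J1  (closing 0-jn rule on J1)

2  (C1, I1 all integral)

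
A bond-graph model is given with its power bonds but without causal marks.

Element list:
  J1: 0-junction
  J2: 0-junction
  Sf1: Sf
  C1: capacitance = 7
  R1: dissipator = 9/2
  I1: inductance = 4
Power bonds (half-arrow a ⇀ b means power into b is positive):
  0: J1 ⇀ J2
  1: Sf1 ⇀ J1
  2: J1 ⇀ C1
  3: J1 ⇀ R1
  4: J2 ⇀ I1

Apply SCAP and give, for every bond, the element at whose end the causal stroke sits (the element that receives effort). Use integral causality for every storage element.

bond 0 →J2
bond 1 →Sf1
bond 2 →J1
bond 3 →R1
bond 4 →I1

bond 1 |Sf1  (Sf1 (Sf) sets flow on bond)
bond 2 |J1  (C1: C, integral causality)
bond 0 |J2  (0-jn J1 has e-setter on 2)
bond 3 |R1  (0-jn J1 has e-setter on 2)
bond 4 |I1  (common-e at J2 fixed by 0)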